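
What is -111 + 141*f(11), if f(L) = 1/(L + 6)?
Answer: -1746/17 ≈ -102.71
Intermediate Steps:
f(L) = 1/(6 + L)
-111 + 141*f(11) = -111 + 141/(6 + 11) = -111 + 141/17 = -1746/17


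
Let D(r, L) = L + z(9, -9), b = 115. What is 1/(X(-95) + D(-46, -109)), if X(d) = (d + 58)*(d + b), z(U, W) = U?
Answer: -1/840 ≈ -0.0011905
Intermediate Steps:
X(d) = (58 + d)*(115 + d) (X(d) = (d + 58)*(d + 115) = (58 + d)*(115 + d))
D(r, L) = 9 + L (D(r, L) = L + 9 = 9 + L)
1/(X(-95) + D(-46, -109)) = 1/((6670 + (-95)² + 173*(-95)) + (9 - 109)) = 1/((6670 + 9025 - 16435) - 100) = 1/(-740 - 100) = 1/(-840) = -1/840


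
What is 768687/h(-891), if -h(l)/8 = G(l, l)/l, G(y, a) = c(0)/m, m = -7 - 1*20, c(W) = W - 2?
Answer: 18492303159/16 ≈ 1.1558e+9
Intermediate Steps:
c(W) = -2 + W
m = -27 (m = -7 - 20 = -27)
G(y, a) = 2/27 (G(y, a) = (-2 + 0)/(-27) = -2*(-1/27) = 2/27)
h(l) = -16/(27*l)
768687/h(-891) = 768687/((-16/27/(-891))) = 768687/((-16/27*(-1/891))) = 768687/(16/24057) = 768687*(24057/16) = 18492303159/16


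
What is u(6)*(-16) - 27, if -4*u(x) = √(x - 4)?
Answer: -27 + 4*√2 ≈ -21.343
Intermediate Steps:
u(x) = -√(-4 + x)/4 (u(x) = -√(x - 4)/4 = -√(-4 + x)/4)
u(6)*(-16) - 27 = -√(-4 + 6)/4*(-16) - 27 = -√2/4*(-16) - 27 = 4*√2 - 27 = -27 + 4*√2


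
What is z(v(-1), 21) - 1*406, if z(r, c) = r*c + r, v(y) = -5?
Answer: -516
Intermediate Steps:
z(r, c) = r + c*r (z(r, c) = c*r + r = r + c*r)
z(v(-1), 21) - 1*406 = -5*(1 + 21) - 1*406 = -5*22 - 406 = -110 - 406 = -516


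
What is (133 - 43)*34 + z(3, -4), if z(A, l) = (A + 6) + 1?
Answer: 3070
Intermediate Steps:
z(A, l) = 7 + A (z(A, l) = (6 + A) + 1 = 7 + A)
(133 - 43)*34 + z(3, -4) = (133 - 43)*34 + (7 + 3) = 90*34 + 10 = 3060 + 10 = 3070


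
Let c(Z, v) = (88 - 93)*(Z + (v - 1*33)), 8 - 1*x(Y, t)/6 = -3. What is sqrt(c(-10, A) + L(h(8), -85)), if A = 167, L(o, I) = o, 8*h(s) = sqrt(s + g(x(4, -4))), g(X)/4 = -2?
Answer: 2*I*sqrt(155) ≈ 24.9*I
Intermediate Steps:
x(Y, t) = 66 (x(Y, t) = 48 - 6*(-3) = 48 + 18 = 66)
g(X) = -8 (g(X) = 4*(-2) = -8)
h(s) = sqrt(-8 + s)/8 (h(s) = sqrt(s - 8)/8 = sqrt(-8 + s)/8)
c(Z, v) = 165 - 5*Z - 5*v (c(Z, v) = -5*(Z + (v - 33)) = -5*(Z + (-33 + v)) = -5*(-33 + Z + v) = 165 - 5*Z - 5*v)
sqrt(c(-10, A) + L(h(8), -85)) = sqrt((165 - 5*(-10) - 5*167) + sqrt(-8 + 8)/8) = sqrt((165 + 50 - 835) + sqrt(0)/8) = sqrt(-620 + (1/8)*0) = sqrt(-620 + 0) = sqrt(-620) = 2*I*sqrt(155)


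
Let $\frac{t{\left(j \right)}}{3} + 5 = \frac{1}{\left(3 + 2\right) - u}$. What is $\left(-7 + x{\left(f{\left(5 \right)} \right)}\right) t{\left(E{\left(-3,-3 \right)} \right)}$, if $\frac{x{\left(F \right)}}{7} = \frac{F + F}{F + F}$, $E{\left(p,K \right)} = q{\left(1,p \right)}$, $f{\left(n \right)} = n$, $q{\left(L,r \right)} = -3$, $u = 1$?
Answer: $0$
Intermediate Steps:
$E{\left(p,K \right)} = -3$
$t{\left(j \right)} = - \frac{57}{4}$ ($t{\left(j \right)} = -15 + \frac{3}{\left(3 + 2\right) - 1} = -15 + \frac{3}{5 - 1} = -15 + \frac{3}{4} = - \frac{57}{4}$)
$x{\left(F \right)} = 7$ ($x{\left(F \right)} = 7 \frac{F + F}{F + F} = 7 \frac{2 F}{2 F} = 7 \cdot 2 F \frac{1}{2 F} = 7 \cdot 1 = 7$)
$\left(-7 + x{\left(f{\left(5 \right)} \right)}\right) t{\left(E{\left(-3,-3 \right)} \right)} = \left(-7 + 7\right) \left(- \frac{57}{4}\right) = 0 \left(- \frac{57}{4}\right) = 0$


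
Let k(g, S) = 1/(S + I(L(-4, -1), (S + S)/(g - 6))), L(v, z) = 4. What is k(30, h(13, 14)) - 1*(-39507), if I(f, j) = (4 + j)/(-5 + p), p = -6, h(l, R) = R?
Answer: 35279817/893 ≈ 39507.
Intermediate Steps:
I(f, j) = -4/11 - j/11 (I(f, j) = (4 + j)/(-5 - 6) = (4 + j)/(-11) = (4 + j)*(-1/11) = -4/11 - j/11)
k(g, S) = 1/(-4/11 + S - 2*S/(11*(-6 + g))) (k(g, S) = 1/(S + (-4/11 - (S + S)/(11*(g - 6)))) = 1/(S + (-4/11 - 2*S/(11*(-6 + g)))) = 1/(-4/11 + S - 2*S/(11*(-6 + g))))
k(30, h(13, 14)) - 1*(-39507) = 11*(6 - 1*30)/(2*14 + (-6 + 30)*(4 - 11*14)) - 1*(-39507) = 11*(6 - 30)/(28 + 24*(4 - 154)) + 39507 = 11*(-24)/(28 + 24*(-150)) + 39507 = 11*(-24)/(28 - 3600) + 39507 = 11*(-24)/(-3572) + 39507 = 11*(-1/3572)*(-24) + 39507 = 66/893 + 39507 = 35279817/893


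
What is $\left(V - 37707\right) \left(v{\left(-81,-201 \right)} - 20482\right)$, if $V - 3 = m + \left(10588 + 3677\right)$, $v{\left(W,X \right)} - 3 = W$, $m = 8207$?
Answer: $313169920$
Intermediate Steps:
$v{\left(W,X \right)} = 3 + W$
$V = 22475$ ($V = 3 + \left(8207 + \left(10588 + 3677\right)\right) = 3 + \left(8207 + 14265\right) = 3 + 22472 = 22475$)
$\left(V - 37707\right) \left(v{\left(-81,-201 \right)} - 20482\right) = \left(22475 - 37707\right) \left(\left(3 - 81\right) - 20482\right) = - 15232 \left(-78 - 20482\right) = \left(-15232\right) \left(-20560\right) = 313169920$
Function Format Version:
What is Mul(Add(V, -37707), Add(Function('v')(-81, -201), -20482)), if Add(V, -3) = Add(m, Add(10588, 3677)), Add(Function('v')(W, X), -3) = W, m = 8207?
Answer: 313169920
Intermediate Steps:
Function('v')(W, X) = Add(3, W)
V = 22475 (V = Add(3, Add(8207, Add(10588, 3677))) = Add(3, Add(8207, 14265)) = Add(3, 22472) = 22475)
Mul(Add(V, -37707), Add(Function('v')(-81, -201), -20482)) = Mul(Add(22475, -37707), Add(Add(3, -81), -20482)) = Mul(-15232, Add(-78, -20482)) = Mul(-15232, -20560) = 313169920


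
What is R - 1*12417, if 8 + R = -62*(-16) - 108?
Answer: -11541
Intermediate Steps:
R = 876 (R = -8 + (-62*(-16) - 108) = -8 + (992 - 108) = -8 + 884 = 876)
R - 1*12417 = 876 - 1*12417 = 876 - 12417 = -11541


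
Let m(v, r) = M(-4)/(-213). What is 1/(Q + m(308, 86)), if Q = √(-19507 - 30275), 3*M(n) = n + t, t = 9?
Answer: -3195/20327036047 - 408321*I*√49782/20327036047 ≈ -1.5718e-7 - 0.0044819*I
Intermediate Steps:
M(n) = 3 + n/3 (M(n) = (n + 9)/3 = (9 + n)/3 = 3 + n/3)
m(v, r) = -5/639 (m(v, r) = (3 + (⅓)*(-4))/(-213) = (3 - 4/3)*(-1/213) = (5/3)*(-1/213) = -5/639)
Q = I*√49782 (Q = √(-49782) = I*√49782 ≈ 223.12*I)
1/(Q + m(308, 86)) = 1/(I*√49782 - 5/639) = 1/(-5/639 + I*√49782)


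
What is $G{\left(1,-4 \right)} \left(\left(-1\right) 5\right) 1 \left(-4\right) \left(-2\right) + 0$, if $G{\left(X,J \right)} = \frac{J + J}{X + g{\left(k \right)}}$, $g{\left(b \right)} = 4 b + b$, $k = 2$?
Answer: $\frac{320}{11} \approx 29.091$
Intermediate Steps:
$g{\left(b \right)} = 5 b$
$G{\left(X,J \right)} = \frac{2 J}{10 + X}$ ($G{\left(X,J \right)} = \frac{J + J}{X + 5 \cdot 2} = \frac{2 J}{X + 10} = \frac{2 J}{10 + X}$)
$G{\left(1,-4 \right)} \left(\left(-1\right) 5\right) 1 \left(-4\right) \left(-2\right) + 0 = 2 \left(-4\right) \frac{1}{10 + 1} \left(\left(-1\right) 5\right) 1 \left(-4\right) \left(-2\right) + 0 = 2 \left(-4\right) \frac{1}{11} \left(-5\right) \left(\left(-4\right) \left(-2\right)\right) + 0 = 2 \left(-4\right) \frac{1}{11} \left(-5\right) 8 + 0 = \left(- \frac{8}{11}\right) \left(-5\right) 8 + 0 = \frac{40}{11} \cdot 8 + 0 = \frac{320}{11} + 0 = \frac{320}{11}$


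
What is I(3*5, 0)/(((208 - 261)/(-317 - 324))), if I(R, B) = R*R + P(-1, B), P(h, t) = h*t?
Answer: 144225/53 ≈ 2721.2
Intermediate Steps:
I(R, B) = R**2 - B (I(R, B) = R*R - B = R**2 - B)
I(3*5, 0)/(((208 - 261)/(-317 - 324))) = ((3*5)**2 - 1*0)/(((208 - 261)/(-317 - 324))) = (15**2 + 0)/((-53/(-641))) = (225 + 0)/((-53*(-1/641))) = 225/(53/641) = 225*(641/53) = 144225/53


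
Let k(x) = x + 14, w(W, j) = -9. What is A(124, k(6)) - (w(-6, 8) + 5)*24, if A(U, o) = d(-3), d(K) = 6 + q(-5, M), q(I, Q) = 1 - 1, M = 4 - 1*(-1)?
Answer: 102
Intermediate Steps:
M = 5 (M = 4 + 1 = 5)
q(I, Q) = 0
k(x) = 14 + x
d(K) = 6 (d(K) = 6 + 0 = 6)
A(U, o) = 6
A(124, k(6)) - (w(-6, 8) + 5)*24 = 6 - (-9 + 5)*24 = 6 - (-4)*24 = 6 - 1*(-96) = 6 + 96 = 102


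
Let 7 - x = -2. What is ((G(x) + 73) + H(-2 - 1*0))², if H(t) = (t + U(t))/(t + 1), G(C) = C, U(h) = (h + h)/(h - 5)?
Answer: 341056/49 ≈ 6960.3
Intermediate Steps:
U(h) = 2*h/(-5 + h) (U(h) = (2*h)/(-5 + h) = 2*h/(-5 + h))
x = 9 (x = 7 - 1*(-2) = 7 + 2 = 9)
H(t) = (t + 2*t/(-5 + t))/(1 + t) (H(t) = (t + 2*t/(-5 + t))/(t + 1) = (t + 2*t/(-5 + t))/(1 + t))
((G(x) + 73) + H(-2 - 1*0))² = ((9 + 73) + (-2 - 1*0)*(-3 + (-2 - 1*0))/((1 + (-2 - 1*0))*(-5 + (-2 - 1*0))))² = (82 + (-2 + 0)*(-3 + (-2 + 0))/((1 + (-2 + 0))*(-5 + (-2 + 0))))² = (82 - 2*(-3 - 2)/((1 - 2)*(-5 - 2)))² = (82 - 2*(-5)/(-1*(-7)))² = (82 - 2*(-1)*(-⅐)*(-5))² = (82 + 10/7)² = (584/7)² = 341056/49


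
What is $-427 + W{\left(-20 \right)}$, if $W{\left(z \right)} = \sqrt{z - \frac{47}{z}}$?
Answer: $-427 + \frac{i \sqrt{1765}}{10} \approx -427.0 + 4.2012 i$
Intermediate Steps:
$-427 + W{\left(-20 \right)} = -427 + \sqrt{-20 - \frac{47}{-20}} = -427 + \sqrt{-20 - - \frac{47}{20}} = -427 + \sqrt{-20 + \frac{47}{20}} = -427 + \sqrt{- \frac{353}{20}} = -427 + \frac{i \sqrt{1765}}{10}$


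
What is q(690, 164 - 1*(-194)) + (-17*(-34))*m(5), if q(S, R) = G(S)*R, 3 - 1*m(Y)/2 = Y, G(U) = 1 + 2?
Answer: -1238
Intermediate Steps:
G(U) = 3
m(Y) = 6 - 2*Y
q(S, R) = 3*R
q(690, 164 - 1*(-194)) + (-17*(-34))*m(5) = 3*(164 - 1*(-194)) + (-17*(-34))*(6 - 2*5) = 3*(164 + 194) + 578*(6 - 10) = 3*358 + 578*(-4) = 1074 - 2312 = -1238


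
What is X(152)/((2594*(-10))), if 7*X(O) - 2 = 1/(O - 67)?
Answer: -171/15434300 ≈ -1.1079e-5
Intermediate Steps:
X(O) = 2/7 + 1/(7*(-67 + O)) (X(O) = 2/7 + 1/(7*(O - 67)) = 2/7 + 1/(7*(-67 + O)))
X(152)/((2594*(-10))) = ((-133 + 2*152)/(7*(-67 + 152)))/((2594*(-10))) = ((⅐)*(-133 + 304)/85)/(-25940) = ((⅐)*(1/85)*171)*(-1/25940) = (171/595)*(-1/25940) = -171/15434300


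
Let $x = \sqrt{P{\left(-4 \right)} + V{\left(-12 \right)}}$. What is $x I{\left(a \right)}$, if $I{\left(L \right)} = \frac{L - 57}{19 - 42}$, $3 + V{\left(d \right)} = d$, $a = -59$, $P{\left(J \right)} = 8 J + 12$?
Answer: $\frac{116 i \sqrt{35}}{23} \approx 29.838 i$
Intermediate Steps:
$P{\left(J \right)} = 12 + 8 J$
$V{\left(d \right)} = -3 + d$
$x = i \sqrt{35}$ ($x = \sqrt{\left(12 + 8 \left(-4\right)\right) - 15} = \sqrt{\left(12 - 32\right) - 15} = \sqrt{-20 - 15} = \sqrt{-35} = i \sqrt{35} \approx 5.9161 i$)
$I{\left(L \right)} = \frac{57}{23} - \frac{L}{23}$ ($I{\left(L \right)} = \frac{-57 + L}{-23} = \left(-57 + L\right) \left(- \frac{1}{23}\right) = \frac{57}{23} - \frac{L}{23}$)
$x I{\left(a \right)} = i \sqrt{35} \left(\frac{57}{23} - - \frac{59}{23}\right) = i \sqrt{35} \left(\frac{57}{23} + \frac{59}{23}\right) = i \sqrt{35} \cdot \frac{116}{23} = \frac{116 i \sqrt{35}}{23}$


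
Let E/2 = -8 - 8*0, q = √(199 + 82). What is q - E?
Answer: 16 + √281 ≈ 32.763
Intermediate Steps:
q = √281 ≈ 16.763
E = -16 (E = 2*(-8 - 8*0) = 2*(-8 + 0) = 2*(-8) = -16)
q - E = √281 - 1*(-16) = √281 + 16 = 16 + √281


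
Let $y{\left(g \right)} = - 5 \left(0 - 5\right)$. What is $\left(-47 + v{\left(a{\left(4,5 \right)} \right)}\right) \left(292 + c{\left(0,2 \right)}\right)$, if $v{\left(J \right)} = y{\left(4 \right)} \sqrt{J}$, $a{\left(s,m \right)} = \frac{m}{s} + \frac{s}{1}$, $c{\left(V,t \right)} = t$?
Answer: $-13818 + 3675 \sqrt{21} \approx 3023.0$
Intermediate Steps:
$a{\left(s,m \right)} = s + \frac{m}{s}$ ($a{\left(s,m \right)} = \frac{m}{s} + s 1 = \frac{m}{s} + s = s + \frac{m}{s}$)
$y{\left(g \right)} = 25$ ($y{\left(g \right)} = \left(-5\right) \left(-5\right) = 25$)
$v{\left(J \right)} = 25 \sqrt{J}$
$\left(-47 + v{\left(a{\left(4,5 \right)} \right)}\right) \left(292 + c{\left(0,2 \right)}\right) = \left(-47 + 25 \sqrt{4 + \frac{5}{4}}\right) \left(292 + 2\right) = \left(-47 + 25 \sqrt{4 + 5 \cdot \frac{1}{4}}\right) 294 = \left(-47 + 25 \sqrt{4 + \frac{5}{4}}\right) 294 = \left(-47 + 25 \sqrt{\frac{21}{4}}\right) 294 = \left(-47 + 25 \frac{\sqrt{21}}{2}\right) 294 = \left(-47 + \frac{25 \sqrt{21}}{2}\right) 294 = -13818 + 3675 \sqrt{21}$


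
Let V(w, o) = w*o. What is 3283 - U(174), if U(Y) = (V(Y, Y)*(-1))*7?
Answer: 215215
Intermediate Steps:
V(w, o) = o*w
U(Y) = -7*Y**2 (U(Y) = ((Y*Y)*(-1))*7 = (Y**2*(-1))*7 = -Y**2*7 = -7*Y**2)
3283 - U(174) = 3283 - (-7)*174**2 = 3283 - (-7)*30276 = 3283 - 1*(-211932) = 3283 + 211932 = 215215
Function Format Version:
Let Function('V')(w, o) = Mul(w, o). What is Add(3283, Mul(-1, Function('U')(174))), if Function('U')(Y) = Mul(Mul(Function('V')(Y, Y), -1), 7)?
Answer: 215215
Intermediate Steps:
Function('V')(w, o) = Mul(o, w)
Function('U')(Y) = Mul(-7, Pow(Y, 2)) (Function('U')(Y) = Mul(Mul(Mul(Y, Y), -1), 7) = Mul(Mul(Pow(Y, 2), -1), 7) = Mul(Mul(-1, Pow(Y, 2)), 7) = Mul(-7, Pow(Y, 2)))
Add(3283, Mul(-1, Function('U')(174))) = Add(3283, Mul(-1, Mul(-7, Pow(174, 2)))) = Add(3283, Mul(-1, Mul(-7, 30276))) = Add(3283, Mul(-1, -211932)) = Add(3283, 211932) = 215215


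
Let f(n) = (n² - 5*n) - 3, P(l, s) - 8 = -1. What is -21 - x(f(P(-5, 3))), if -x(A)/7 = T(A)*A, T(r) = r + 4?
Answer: 1134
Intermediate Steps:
T(r) = 4 + r
P(l, s) = 7 (P(l, s) = 8 - 1 = 7)
f(n) = -3 + n² - 5*n
x(A) = -7*A*(4 + A) (x(A) = -7*(4 + A)*A = -7*A*(4 + A))
-21 - x(f(P(-5, 3))) = -21 - (-7)*(-3 + 7² - 5*7)*(4 + (-3 + 7² - 5*7)) = -21 - (-7)*(-3 + 49 - 35)*(4 + (-3 + 49 - 35)) = -21 - (-7)*11*(4 + 11) = -21 - (-7)*11*15 = -21 - 1*(-1155) = -21 + 1155 = 1134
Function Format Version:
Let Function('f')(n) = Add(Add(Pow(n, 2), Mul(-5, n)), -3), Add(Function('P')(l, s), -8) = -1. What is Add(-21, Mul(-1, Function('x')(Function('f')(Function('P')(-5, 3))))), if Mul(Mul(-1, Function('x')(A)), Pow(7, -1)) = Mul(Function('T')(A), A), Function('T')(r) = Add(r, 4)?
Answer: 1134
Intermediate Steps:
Function('T')(r) = Add(4, r)
Function('P')(l, s) = 7 (Function('P')(l, s) = Add(8, -1) = 7)
Function('f')(n) = Add(-3, Pow(n, 2), Mul(-5, n))
Function('x')(A) = Mul(-7, A, Add(4, A)) (Function('x')(A) = Mul(-7, Mul(Add(4, A), A)) = Mul(-7, Mul(A, Add(4, A))) = Mul(-7, A, Add(4, A)))
Add(-21, Mul(-1, Function('x')(Function('f')(Function('P')(-5, 3))))) = Add(-21, Mul(-1, Mul(-7, Add(-3, Pow(7, 2), Mul(-5, 7)), Add(4, Add(-3, Pow(7, 2), Mul(-5, 7)))))) = Add(-21, Mul(-1, Mul(-7, Add(-3, 49, -35), Add(4, Add(-3, 49, -35))))) = Add(-21, Mul(-1, Mul(-7, 11, Add(4, 11)))) = Add(-21, Mul(-1, Mul(-7, 11, 15))) = Add(-21, Mul(-1, -1155)) = Add(-21, 1155) = 1134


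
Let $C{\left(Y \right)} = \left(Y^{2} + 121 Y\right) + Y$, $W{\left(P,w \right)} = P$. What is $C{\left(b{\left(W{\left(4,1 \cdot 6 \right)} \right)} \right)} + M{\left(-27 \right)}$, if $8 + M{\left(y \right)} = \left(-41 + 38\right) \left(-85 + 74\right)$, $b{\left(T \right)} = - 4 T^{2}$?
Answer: $-3687$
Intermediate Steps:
$C{\left(Y \right)} = Y^{2} + 122 Y$
$M{\left(y \right)} = 25$ ($M{\left(y \right)} = -8 + \left(-41 + 38\right) \left(-85 + 74\right) = -8 - -33 = -8 + 33 = 25$)
$C{\left(b{\left(W{\left(4,1 \cdot 6 \right)} \right)} \right)} + M{\left(-27 \right)} = - 4 \cdot 4^{2} \left(122 - 4 \cdot 4^{2}\right) + 25 = \left(-4\right) 16 \left(122 - 64\right) + 25 = - 64 \left(122 - 64\right) + 25 = \left(-64\right) 58 + 25 = -3712 + 25 = -3687$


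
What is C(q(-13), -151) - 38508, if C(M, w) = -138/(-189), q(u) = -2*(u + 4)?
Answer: -2425958/63 ≈ -38507.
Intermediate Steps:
q(u) = -8 - 2*u (q(u) = -2*(4 + u) = -8 - 2*u)
C(M, w) = 46/63 (C(M, w) = -138*(-1/189) = 46/63)
C(q(-13), -151) - 38508 = 46/63 - 38508 = -2425958/63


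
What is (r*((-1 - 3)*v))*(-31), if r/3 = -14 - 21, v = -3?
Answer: 39060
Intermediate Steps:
r = -105 (r = 3*(-14 - 21) = 3*(-35) = -105)
(r*((-1 - 3)*v))*(-31) = -105*(-1 - 3)*(-3)*(-31) = -(-420)*(-3)*(-31) = -105*12*(-31) = -1260*(-31) = 39060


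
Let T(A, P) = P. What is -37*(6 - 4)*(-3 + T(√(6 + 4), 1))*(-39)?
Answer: -5772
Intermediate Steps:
-37*(6 - 4)*(-3 + T(√(6 + 4), 1))*(-39) = -37*(6 - 4)*(-3 + 1)*(-39) = -74*(-2)*(-39) = -37*(-4)*(-39) = 148*(-39) = -5772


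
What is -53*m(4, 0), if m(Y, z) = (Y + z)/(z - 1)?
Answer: 212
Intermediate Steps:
m(Y, z) = (Y + z)/(-1 + z)
-53*m(4, 0) = -53*(4 + 0)/(-1 + 0) = -53*4/(-1) = -(-53)*4 = -53*(-4) = 212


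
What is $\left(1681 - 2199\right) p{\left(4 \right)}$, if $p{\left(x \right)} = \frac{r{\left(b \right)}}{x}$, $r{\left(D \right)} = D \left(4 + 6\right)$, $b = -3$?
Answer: $3885$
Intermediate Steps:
$r{\left(D \right)} = 10 D$ ($r{\left(D \right)} = D 10 = 10 D$)
$p{\left(x \right)} = - \frac{30}{x}$ ($p{\left(x \right)} = \frac{10 \left(-3\right)}{x} = - \frac{30}{x}$)
$\left(1681 - 2199\right) p{\left(4 \right)} = \left(1681 - 2199\right) \left(- \frac{30}{4}\right) = - 518 \left(\left(-30\right) \frac{1}{4}\right) = \left(-518\right) \left(- \frac{15}{2}\right) = 3885$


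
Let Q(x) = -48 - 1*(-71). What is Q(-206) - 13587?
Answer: -13564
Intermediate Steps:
Q(x) = 23 (Q(x) = -48 + 71 = 23)
Q(-206) - 13587 = 23 - 13587 = -13564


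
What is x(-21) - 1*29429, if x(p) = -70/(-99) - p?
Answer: -2911322/99 ≈ -29407.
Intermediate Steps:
x(p) = 70/99 - p (x(p) = -70*(-1/99) - p = 70/99 - p)
x(-21) - 1*29429 = (70/99 - 1*(-21)) - 1*29429 = (70/99 + 21) - 29429 = 2149/99 - 29429 = -2911322/99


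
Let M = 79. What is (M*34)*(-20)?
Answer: -53720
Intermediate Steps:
(M*34)*(-20) = (79*34)*(-20) = 2686*(-20) = -53720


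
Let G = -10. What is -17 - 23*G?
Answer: 213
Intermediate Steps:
-17 - 23*G = -17 - 23*(-10) = -17 + 230 = 213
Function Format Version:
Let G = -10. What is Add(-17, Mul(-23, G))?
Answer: 213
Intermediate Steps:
Add(-17, Mul(-23, G)) = Add(-17, Mul(-23, -10)) = Add(-17, 230) = 213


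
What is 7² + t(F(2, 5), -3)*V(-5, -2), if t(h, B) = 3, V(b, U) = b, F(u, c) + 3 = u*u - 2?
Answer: 34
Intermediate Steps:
F(u, c) = -5 + u² (F(u, c) = -3 + (u*u - 2) = -3 + (u² - 2) = -3 + (-2 + u²) = -5 + u²)
7² + t(F(2, 5), -3)*V(-5, -2) = 7² + 3*(-5) = 49 - 15 = 34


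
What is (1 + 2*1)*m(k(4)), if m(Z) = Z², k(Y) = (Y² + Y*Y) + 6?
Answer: 4332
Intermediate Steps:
k(Y) = 6 + 2*Y² (k(Y) = (Y² + Y²) + 6 = 2*Y² + 6 = 6 + 2*Y²)
(1 + 2*1)*m(k(4)) = (1 + 2*1)*(6 + 2*4²)² = (1 + 2)*(6 + 2*16)² = 3*(6 + 32)² = 3*38² = 3*1444 = 4332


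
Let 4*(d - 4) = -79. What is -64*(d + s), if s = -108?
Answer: 7920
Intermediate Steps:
d = -63/4 (d = 4 + (¼)*(-79) = 4 - 79/4 = -63/4 ≈ -15.750)
-64*(d + s) = -64*(-63/4 - 108) = -64*(-495/4) = 7920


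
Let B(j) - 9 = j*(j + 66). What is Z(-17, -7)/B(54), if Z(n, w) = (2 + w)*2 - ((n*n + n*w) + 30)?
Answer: -64/927 ≈ -0.069040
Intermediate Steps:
B(j) = 9 + j*(66 + j) (B(j) = 9 + j*(j + 66) = 9 + j*(66 + j))
Z(n, w) = -26 - n**2 + 2*w - n*w (Z(n, w) = (4 + 2*w) - ((n**2 + n*w) + 30) = (4 + 2*w) - (30 + n**2 + n*w) = (4 + 2*w) + (-30 - n**2 - n*w) = -26 - n**2 + 2*w - n*w)
Z(-17, -7)/B(54) = (-26 - 1*(-17)**2 + 2*(-7) - 1*(-17)*(-7))/(9 + 54**2 + 66*54) = (-26 - 1*289 - 14 - 119)/(9 + 2916 + 3564) = (-26 - 289 - 14 - 119)/6489 = -448*1/6489 = -64/927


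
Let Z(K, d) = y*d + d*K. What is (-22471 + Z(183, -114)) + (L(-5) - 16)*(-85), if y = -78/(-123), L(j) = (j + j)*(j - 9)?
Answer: -2211757/41 ≈ -53945.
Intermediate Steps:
L(j) = 2*j*(-9 + j) (L(j) = (2*j)*(-9 + j) = 2*j*(-9 + j))
y = 26/41 (y = -78*(-1/123) = 26/41 ≈ 0.63415)
Z(K, d) = 26*d/41 + K*d (Z(K, d) = 26*d/41 + d*K = 26*d/41 + K*d)
(-22471 + Z(183, -114)) + (L(-5) - 16)*(-85) = (-22471 + (1/41)*(-114)*(26 + 41*183)) + (2*(-5)*(-9 - 5) - 16)*(-85) = (-22471 + (1/41)*(-114)*(26 + 7503)) + (2*(-5)*(-14) - 16)*(-85) = (-22471 + (1/41)*(-114)*7529) + (140 - 16)*(-85) = (-22471 - 858306/41) + 124*(-85) = -1779617/41 - 10540 = -2211757/41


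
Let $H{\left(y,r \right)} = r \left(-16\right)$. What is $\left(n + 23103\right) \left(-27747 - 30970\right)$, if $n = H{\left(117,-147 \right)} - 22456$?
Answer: $-176092283$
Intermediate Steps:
$H{\left(y,r \right)} = - 16 r$
$n = -20104$ ($n = \left(-16\right) \left(-147\right) - 22456 = 2352 - 22456 = -20104$)
$\left(n + 23103\right) \left(-27747 - 30970\right) = \left(-20104 + 23103\right) \left(-27747 - 30970\right) = 2999 \left(-58717\right) = -176092283$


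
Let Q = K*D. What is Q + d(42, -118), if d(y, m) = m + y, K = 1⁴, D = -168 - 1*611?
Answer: -855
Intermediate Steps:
D = -779 (D = -168 - 611 = -779)
K = 1
Q = -779 (Q = 1*(-779) = -779)
Q + d(42, -118) = -779 + (-118 + 42) = -779 - 76 = -855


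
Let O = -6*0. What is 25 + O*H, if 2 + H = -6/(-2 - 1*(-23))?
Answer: 25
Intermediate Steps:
H = -16/7 (H = -2 - 6/(-2 - 1*(-23)) = -2 - 6/(-2 + 23) = -2 - 6/21 = -2 - 6*1/21 = -2 - 2/7 = -16/7 ≈ -2.2857)
O = 0
25 + O*H = 25 + 0*(-16/7) = 25 + 0 = 25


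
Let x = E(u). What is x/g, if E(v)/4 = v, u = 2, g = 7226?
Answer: 4/3613 ≈ 0.0011071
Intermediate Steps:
E(v) = 4*v
x = 8 (x = 4*2 = 8)
x/g = 8/7226 = 8*(1/7226) = 4/3613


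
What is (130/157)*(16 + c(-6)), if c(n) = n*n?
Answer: 6760/157 ≈ 43.057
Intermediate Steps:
c(n) = n²
(130/157)*(16 + c(-6)) = (130/157)*(16 + (-6)²) = (130*(1/157))*(16 + 36) = (130/157)*52 = 6760/157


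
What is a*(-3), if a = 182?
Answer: -546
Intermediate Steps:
a*(-3) = 182*(-3) = -546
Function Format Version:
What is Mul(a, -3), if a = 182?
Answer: -546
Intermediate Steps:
Mul(a, -3) = Mul(182, -3) = -546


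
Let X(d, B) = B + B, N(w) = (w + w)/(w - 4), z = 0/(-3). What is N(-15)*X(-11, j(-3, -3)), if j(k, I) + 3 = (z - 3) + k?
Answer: -540/19 ≈ -28.421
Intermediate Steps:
z = 0 (z = 0*(-1/3) = 0)
j(k, I) = -6 + k (j(k, I) = -3 + ((0 - 3) + k) = -3 + (-3 + k) = -6 + k)
N(w) = 2*w/(-4 + w) (N(w) = (2*w)/(-4 + w) = 2*w/(-4 + w))
X(d, B) = 2*B
N(-15)*X(-11, j(-3, -3)) = (2*(-15)/(-4 - 15))*(2*(-6 - 3)) = (2*(-15)/(-19))*(2*(-9)) = (2*(-15)*(-1/19))*(-18) = (30/19)*(-18) = -540/19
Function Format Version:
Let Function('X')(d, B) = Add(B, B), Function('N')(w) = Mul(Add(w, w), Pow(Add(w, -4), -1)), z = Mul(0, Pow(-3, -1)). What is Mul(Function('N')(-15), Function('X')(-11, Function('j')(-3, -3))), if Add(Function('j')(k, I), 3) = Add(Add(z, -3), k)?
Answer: Rational(-540, 19) ≈ -28.421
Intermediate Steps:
z = 0 (z = Mul(0, Rational(-1, 3)) = 0)
Function('j')(k, I) = Add(-6, k) (Function('j')(k, I) = Add(-3, Add(Add(0, -3), k)) = Add(-3, Add(-3, k)) = Add(-6, k))
Function('N')(w) = Mul(2, w, Pow(Add(-4, w), -1)) (Function('N')(w) = Mul(Mul(2, w), Pow(Add(-4, w), -1)) = Mul(2, w, Pow(Add(-4, w), -1)))
Function('X')(d, B) = Mul(2, B)
Mul(Function('N')(-15), Function('X')(-11, Function('j')(-3, -3))) = Mul(Mul(2, -15, Pow(Add(-4, -15), -1)), Mul(2, Add(-6, -3))) = Mul(Mul(2, -15, Pow(-19, -1)), Mul(2, -9)) = Mul(Mul(2, -15, Rational(-1, 19)), -18) = Mul(Rational(30, 19), -18) = Rational(-540, 19)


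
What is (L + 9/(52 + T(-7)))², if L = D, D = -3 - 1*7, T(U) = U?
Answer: 2401/25 ≈ 96.040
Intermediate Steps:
D = -10 (D = -3 - 7 = -10)
L = -10
(L + 9/(52 + T(-7)))² = (-10 + 9/(52 - 7))² = (-10 + 9/45)² = (-10 + 9*(1/45))² = (-10 + ⅕)² = (-49/5)² = 2401/25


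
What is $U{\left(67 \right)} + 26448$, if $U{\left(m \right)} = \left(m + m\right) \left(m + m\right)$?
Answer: $44404$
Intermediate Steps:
$U{\left(m \right)} = 4 m^{2}$ ($U{\left(m \right)} = 2 m 2 m = 4 m^{2}$)
$U{\left(67 \right)} + 26448 = 4 \cdot 67^{2} + 26448 = 4 \cdot 4489 + 26448 = 17956 + 26448 = 44404$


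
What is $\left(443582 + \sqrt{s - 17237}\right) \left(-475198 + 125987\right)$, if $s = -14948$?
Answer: $-154903713802 - 349211 i \sqrt{32185} \approx -1.549 \cdot 10^{11} - 6.2649 \cdot 10^{7} i$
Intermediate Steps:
$\left(443582 + \sqrt{s - 17237}\right) \left(-475198 + 125987\right) = \left(443582 + \sqrt{-14948 - 17237}\right) \left(-475198 + 125987\right) = \left(443582 + \sqrt{-32185}\right) \left(-349211\right) = \left(443582 + i \sqrt{32185}\right) \left(-349211\right) = -154903713802 - 349211 i \sqrt{32185}$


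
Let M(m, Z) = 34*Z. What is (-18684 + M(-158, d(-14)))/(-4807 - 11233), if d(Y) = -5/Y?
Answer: 130703/112280 ≈ 1.1641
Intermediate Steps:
(-18684 + M(-158, d(-14)))/(-4807 - 11233) = (-18684 + 34*(-5/(-14)))/(-4807 - 11233) = (-18684 + 34*(-5*(-1/14)))/(-16040) = (-18684 + 34*(5/14))*(-1/16040) = (-18684 + 85/7)*(-1/16040) = -130703/7*(-1/16040) = 130703/112280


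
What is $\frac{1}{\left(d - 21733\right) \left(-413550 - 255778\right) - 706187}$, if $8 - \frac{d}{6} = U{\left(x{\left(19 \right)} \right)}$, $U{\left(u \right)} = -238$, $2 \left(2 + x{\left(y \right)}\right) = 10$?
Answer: $\frac{1}{13557871109} \approx 7.3758 \cdot 10^{-11}$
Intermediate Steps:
$x{\left(y \right)} = 3$ ($x{\left(y \right)} = -2 + \frac{1}{2} \cdot 10 = -2 + 5 = 3$)
$d = 1476$ ($d = 48 - -1428 = 48 + 1428 = 1476$)
$\frac{1}{\left(d - 21733\right) \left(-413550 - 255778\right) - 706187} = \frac{1}{\left(1476 - 21733\right) \left(-413550 - 255778\right) - 706187} = \frac{1}{\left(-20257\right) \left(-669328\right) - 706187} = \frac{1}{13558577296 - 706187} = \frac{1}{13557871109}$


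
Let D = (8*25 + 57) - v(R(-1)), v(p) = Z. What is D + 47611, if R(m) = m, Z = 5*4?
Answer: 47848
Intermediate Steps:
Z = 20
v(p) = 20
D = 237 (D = (8*25 + 57) - 1*20 = (200 + 57) - 20 = 257 - 20 = 237)
D + 47611 = 237 + 47611 = 47848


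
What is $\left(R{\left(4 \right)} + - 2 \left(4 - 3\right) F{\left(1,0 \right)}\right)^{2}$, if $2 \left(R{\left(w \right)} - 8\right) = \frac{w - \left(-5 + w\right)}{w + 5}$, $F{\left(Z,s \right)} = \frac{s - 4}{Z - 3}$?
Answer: $\frac{5929}{324} \approx 18.299$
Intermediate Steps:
$F{\left(Z,s \right)} = \frac{-4 + s}{-3 + Z}$
$R{\left(w \right)} = 8 + \frac{5}{2 \left(5 + w\right)}$ ($R{\left(w \right)} = 8 + \frac{\left(w - \left(-5 + w\right)\right) \frac{1}{w + 5}}{2} = 8 + \frac{5 \frac{1}{5 + w}}{2} = 8 + \frac{5}{2 \left(5 + w\right)}$)
$\left(R{\left(4 \right)} + - 2 \left(4 - 3\right) F{\left(1,0 \right)}\right)^{2} = \left(\frac{85 + 16 \cdot 4}{2 \left(5 + 4\right)} + - 2 \left(4 - 3\right) \frac{-4 + 0}{-3 + 1}\right)^{2} = \left(\frac{85 + 64}{2 \cdot 9} + \left(-2\right) 1 \frac{1}{-2} \left(-4\right)\right)^{2} = \left(\frac{1}{2} \cdot \frac{1}{9} \cdot 149 - 2 \left(\left(- \frac{1}{2}\right) \left(-4\right)\right)\right)^{2} = \left(\frac{149}{18} - 4\right)^{2} = \left(\frac{77}{18}\right)^{2} = \frac{5929}{324}$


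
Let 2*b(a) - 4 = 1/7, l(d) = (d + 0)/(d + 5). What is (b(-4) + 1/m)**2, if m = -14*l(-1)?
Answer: 1089/196 ≈ 5.5561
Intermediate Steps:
l(d) = d/(5 + d)
b(a) = 29/14 (b(a) = 2 + (1/2)/7 = 2 + (1/2)*(1/7) = 2 + 1/14 = 29/14)
m = 7/2 (m = -(-14)/(5 - 1) = -(-14)/4 = -14*(-1/4) = 7/2 ≈ 3.5000)
(b(-4) + 1/m)**2 = (29/14 + 1/(7/2))**2 = (29/14 + 2/7)**2 = (33/14)**2 = 1089/196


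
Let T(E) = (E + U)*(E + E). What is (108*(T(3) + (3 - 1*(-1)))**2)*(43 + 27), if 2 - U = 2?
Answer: 3659040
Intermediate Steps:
U = 0 (U = 2 - 1*2 = 2 - 2 = 0)
T(E) = 2*E**2 (T(E) = (E + 0)*(E + E) = E*(2*E) = 2*E**2)
(108*(T(3) + (3 - 1*(-1)))**2)*(43 + 27) = (108*(2*3**2 + (3 - 1*(-1)))**2)*(43 + 27) = (108*(2*9 + (3 + 1))**2)*70 = (108*(18 + 4)**2)*70 = (108*22**2)*70 = (108*484)*70 = 52272*70 = 3659040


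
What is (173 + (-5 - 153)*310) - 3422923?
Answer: -3471730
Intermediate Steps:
(173 + (-5 - 153)*310) - 3422923 = (173 - 158*310) - 3422923 = (173 - 48980) - 3422923 = -48807 - 3422923 = -3471730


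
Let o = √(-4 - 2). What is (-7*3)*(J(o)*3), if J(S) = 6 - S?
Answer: -378 + 63*I*√6 ≈ -378.0 + 154.32*I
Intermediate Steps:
o = I*√6 (o = √(-6) = I*√6 ≈ 2.4495*I)
(-7*3)*(J(o)*3) = (-7*3)*((6 - I*√6)*3) = -21*(6 - I*√6)*3 = -21*(18 - 3*I*√6) = -378 + 63*I*√6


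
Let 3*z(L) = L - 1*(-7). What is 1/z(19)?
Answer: 3/26 ≈ 0.11538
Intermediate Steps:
z(L) = 7/3 + L/3 (z(L) = (L - 1*(-7))/3 = (L + 7)/3 = (7 + L)/3 = 7/3 + L/3)
1/z(19) = 1/(7/3 + (⅓)*19) = 1/(7/3 + 19/3) = 1/(26/3) = 3/26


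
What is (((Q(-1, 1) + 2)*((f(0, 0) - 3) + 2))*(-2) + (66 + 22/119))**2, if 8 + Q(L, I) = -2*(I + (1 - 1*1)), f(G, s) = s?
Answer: 35664784/14161 ≈ 2518.5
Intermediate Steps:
Q(L, I) = -8 - 2*I (Q(L, I) = -8 - 2*(I + (1 - 1*1)) = -8 - 2*(I + (1 - 1)) = -8 - 2*(I + 0) = -8 - 2*I)
(((Q(-1, 1) + 2)*((f(0, 0) - 3) + 2))*(-2) + (66 + 22/119))**2 = ((((-8 - 2*1) + 2)*((0 - 3) + 2))*(-2) + (66 + 22/119))**2 = ((((-8 - 2) + 2)*(-3 + 2))*(-2) + (66 + 22*(1/119)))**2 = (((-10 + 2)*(-1))*(-2) + (66 + 22/119))**2 = (-8*(-1)*(-2) + 7876/119)**2 = (8*(-2) + 7876/119)**2 = (-16 + 7876/119)**2 = (5972/119)**2 = 35664784/14161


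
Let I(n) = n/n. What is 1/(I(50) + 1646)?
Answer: 1/1647 ≈ 0.00060716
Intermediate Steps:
I(n) = 1
1/(I(50) + 1646) = 1/(1 + 1646) = 1/1647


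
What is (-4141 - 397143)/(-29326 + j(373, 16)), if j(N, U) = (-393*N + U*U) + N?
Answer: 200642/87643 ≈ 2.2893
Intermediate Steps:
j(N, U) = U**2 - 392*N (j(N, U) = (-393*N + U**2) + N = (U**2 - 393*N) + N = U**2 - 392*N)
(-4141 - 397143)/(-29326 + j(373, 16)) = (-4141 - 397143)/(-29326 + (16**2 - 392*373)) = -401284/(-29326 + (256 - 146216)) = -401284/(-29326 - 145960) = -401284/(-175286) = -401284*(-1/175286) = 200642/87643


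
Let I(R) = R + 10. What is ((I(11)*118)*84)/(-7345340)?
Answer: -52038/1836335 ≈ -0.028338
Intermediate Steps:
I(R) = 10 + R
((I(11)*118)*84)/(-7345340) = (((10 + 11)*118)*84)/(-7345340) = ((21*118)*84)*(-1/7345340) = (2478*84)*(-1/7345340) = 208152*(-1/7345340) = -52038/1836335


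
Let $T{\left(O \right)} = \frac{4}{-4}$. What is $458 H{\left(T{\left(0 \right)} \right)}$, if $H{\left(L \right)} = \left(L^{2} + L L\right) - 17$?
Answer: $-6870$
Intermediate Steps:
$T{\left(O \right)} = -1$ ($T{\left(O \right)} = 4 \left(- \frac{1}{4}\right) = -1$)
$H{\left(L \right)} = -17 + 2 L^{2}$ ($H{\left(L \right)} = \left(L^{2} + L^{2}\right) - 17 = 2 L^{2} - 17 = -17 + 2 L^{2}$)
$458 H{\left(T{\left(0 \right)} \right)} = 458 \left(-17 + 2 \left(-1\right)^{2}\right) = 458 \left(-17 + 2 \cdot 1\right) = 458 \left(-17 + 2\right) = 458 \left(-15\right) = -6870$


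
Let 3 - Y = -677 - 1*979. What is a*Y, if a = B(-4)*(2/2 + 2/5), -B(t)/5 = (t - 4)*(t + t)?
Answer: -743232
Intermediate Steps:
B(t) = -10*t*(-4 + t) (B(t) = -5*(t - 4)*(t + t) = -5*(-4 + t)*2*t = -10*t*(-4 + t))
a = -448 (a = (10*(-4)*(4 - 1*(-4)))*(2/2 + 2/5) = (10*(-4)*(4 + 4))*(2*(1/2) + 2*(1/5)) = (10*(-4)*8)*(1 + 2/5) = -320*7/5 = -448)
Y = 1659 (Y = 3 - (-677 - 1*979) = 3 - (-677 - 979) = 3 - 1*(-1656) = 3 + 1656 = 1659)
a*Y = -448*1659 = -743232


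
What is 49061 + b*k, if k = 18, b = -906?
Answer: 32753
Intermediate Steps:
49061 + b*k = 49061 - 906*18 = 49061 - 16308 = 32753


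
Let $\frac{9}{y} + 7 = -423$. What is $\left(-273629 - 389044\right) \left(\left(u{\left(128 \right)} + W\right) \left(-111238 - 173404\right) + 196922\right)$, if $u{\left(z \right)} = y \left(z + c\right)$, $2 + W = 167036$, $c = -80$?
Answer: $\frac{157531980527760498}{5} \approx 3.1506 \cdot 10^{16}$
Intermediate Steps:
$y = - \frac{9}{430}$ ($y = \frac{9}{-7 - 423} = \frac{9}{-430} = 9 \left(- \frac{1}{430}\right) = - \frac{9}{430} \approx -0.02093$)
$W = 167034$ ($W = -2 + 167036 = 167034$)
$u{\left(z \right)} = \frac{72}{43} - \frac{9 z}{430}$ ($u{\left(z \right)} = - \frac{9 \left(z - 80\right)}{430} = - \frac{9 \left(-80 + z\right)}{430} = \frac{72}{43} - \frac{9 z}{430}$)
$\left(-273629 - 389044\right) \left(\left(u{\left(128 \right)} + W\right) \left(-111238 - 173404\right) + 196922\right) = \left(-273629 - 389044\right) \left(\left(\left(\frac{72}{43} - \frac{576}{215}\right) + 167034\right) \left(-111238 - 173404\right) + 196922\right) = - 662673 \left(\left(\left(\frac{72}{43} - \frac{576}{215}\right) + 167034\right) \left(-284642\right) + 196922\right) = - 662673 \left(\left(- \frac{216}{215} + 167034\right) \left(-284642\right) + 196922\right) = - 662673 \left(\frac{35912094}{215} \left(-284642\right) + 196922\right) = - 662673 \left(- \frac{10222090260348}{215} + 196922\right) = \left(-662673\right) \left(- \frac{10222047922118}{215}\right) = \frac{157531980527760498}{5}$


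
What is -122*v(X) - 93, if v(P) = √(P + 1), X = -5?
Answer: -93 - 244*I ≈ -93.0 - 244.0*I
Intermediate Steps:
v(P) = √(1 + P)
-122*v(X) - 93 = -122*√(1 - 5) - 93 = -244*I - 93 = -93 - 244*I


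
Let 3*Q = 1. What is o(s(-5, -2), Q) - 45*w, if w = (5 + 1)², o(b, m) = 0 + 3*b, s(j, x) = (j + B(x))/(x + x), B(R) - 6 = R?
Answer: -6477/4 ≈ -1619.3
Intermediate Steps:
B(R) = 6 + R
Q = ⅓ (Q = (⅓)*1 = ⅓ ≈ 0.33333)
s(j, x) = (6 + j + x)/(2*x) (s(j, x) = (j + (6 + x))/(x + x) = (6 + j + x)/((2*x)) = (6 + j + x)*(1/(2*x)) = (6 + j + x)/(2*x))
o(b, m) = 3*b
w = 36 (w = 6² = 36)
o(s(-5, -2), Q) - 45*w = 3*((½)*(6 - 5 - 2)/(-2)) - 45*36 = 3*((½)*(-½)*(-1)) - 1620 = 3*(¼) - 1620 = ¾ - 1620 = -6477/4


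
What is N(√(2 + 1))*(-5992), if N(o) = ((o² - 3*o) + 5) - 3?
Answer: -29960 + 17976*√3 ≈ 1175.3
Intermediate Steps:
N(o) = 2 + o² - 3*o (N(o) = (5 + o² - 3*o) - 3 = 2 + o² - 3*o)
N(√(2 + 1))*(-5992) = (2 + (√(2 + 1))² - 3*√(2 + 1))*(-5992) = (2 + (√3)² - 3*√3)*(-5992) = (2 + 3 - 3*√3)*(-5992) = (5 - 3*√3)*(-5992) = -29960 + 17976*√3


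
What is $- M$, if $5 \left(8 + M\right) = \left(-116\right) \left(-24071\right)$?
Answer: $- \frac{2792196}{5} \approx -5.5844 \cdot 10^{5}$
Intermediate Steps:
$M = \frac{2792196}{5}$ ($M = -8 + \frac{\left(-116\right) \left(-24071\right)}{5} = -8 + \frac{1}{5} \cdot 2792236 = -8 + \frac{2792236}{5} = \frac{2792196}{5} \approx 5.5844 \cdot 10^{5}$)
$- M = \left(-1\right) \frac{2792196}{5} = - \frac{2792196}{5}$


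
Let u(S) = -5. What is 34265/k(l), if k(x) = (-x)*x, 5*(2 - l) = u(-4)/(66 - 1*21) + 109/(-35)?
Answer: -84998615625/17355556 ≈ -4897.5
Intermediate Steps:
l = 4166/1575 (l = 2 - (-5/(66 - 1*21) + 109/(-35))/5 = 2 - (-5/(66 - 21) + 109*(-1/35))/5 = 2 - (-5/45 - 109/35)/5 = 2 - (-5*1/45 - 109/35)/5 = 2 - (-⅑ - 109/35)/5 = 2 - ⅕*(-1016/315) = 2 + 1016/1575 = 4166/1575 ≈ 2.6451)
k(x) = -x²
34265/k(l) = 34265/((-(4166/1575)²)) = 34265/((-1*17355556/2480625)) = 34265/(-17355556/2480625) = 34265*(-2480625/17355556) = -84998615625/17355556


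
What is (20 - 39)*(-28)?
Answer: 532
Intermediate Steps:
(20 - 39)*(-28) = -19*(-28) = 532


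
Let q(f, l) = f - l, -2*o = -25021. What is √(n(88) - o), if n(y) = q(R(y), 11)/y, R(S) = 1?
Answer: 3*I*√672793/22 ≈ 111.85*I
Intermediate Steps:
o = 25021/2 (o = -½*(-25021) = 25021/2 ≈ 12511.)
n(y) = -10/y (n(y) = (1 - 1*11)/y = (1 - 11)/y = -10/y)
√(n(88) - o) = √(-10/88 - 1*25021/2) = √(-10*1/88 - 25021/2) = √(-5/44 - 25021/2) = √(-550467/44) = 3*I*√672793/22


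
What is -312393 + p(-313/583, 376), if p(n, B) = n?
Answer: -182125432/583 ≈ -3.1239e+5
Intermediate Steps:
-312393 + p(-313/583, 376) = -312393 - 313/583 = -182125432/583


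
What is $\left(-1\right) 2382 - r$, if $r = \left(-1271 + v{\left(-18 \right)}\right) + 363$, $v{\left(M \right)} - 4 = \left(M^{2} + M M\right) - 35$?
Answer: $-2091$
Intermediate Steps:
$v{\left(M \right)} = -31 + 2 M^{2}$ ($v{\left(M \right)} = 4 - \left(35 - M^{2} - M M\right) = 4 + \left(\left(M^{2} + M^{2}\right) - 35\right) = 4 + \left(2 M^{2} - 35\right) = 4 + \left(-35 + 2 M^{2}\right) = -31 + 2 M^{2}$)
$r = -291$ ($r = \left(-1271 - \left(31 - 2 \left(-18\right)^{2}\right)\right) + 363 = \left(-1271 + \left(-31 + 2 \cdot 324\right)\right) + 363 = \left(-1271 + \left(-31 + 648\right)\right) + 363 = \left(-1271 + 617\right) + 363 = -654 + 363 = -291$)
$\left(-1\right) 2382 - r = \left(-1\right) 2382 - -291 = -2382 + 291 = -2091$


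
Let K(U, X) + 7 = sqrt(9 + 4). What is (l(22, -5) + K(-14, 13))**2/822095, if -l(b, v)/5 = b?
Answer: (117 - sqrt(13))**2/822095 ≈ 0.015641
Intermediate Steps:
K(U, X) = -7 + sqrt(13) (K(U, X) = -7 + sqrt(9 + 4) = -7 + sqrt(13))
l(b, v) = -5*b
(l(22, -5) + K(-14, 13))**2/822095 = (-5*22 + (-7 + sqrt(13)))**2/822095 = (-110 + (-7 + sqrt(13)))**2*(1/822095) = (-117 + sqrt(13))**2*(1/822095) = (-117 + sqrt(13))**2/822095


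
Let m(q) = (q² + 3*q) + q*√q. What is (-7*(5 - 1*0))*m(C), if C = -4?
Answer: -140 + 280*I ≈ -140.0 + 280.0*I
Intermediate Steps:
m(q) = q² + q^(3/2) + 3*q (m(q) = (q² + 3*q) + q^(3/2) = q² + q^(3/2) + 3*q)
(-7*(5 - 1*0))*m(C) = (-7*(5 - 1*0))*((-4)² + (-4)^(3/2) + 3*(-4)) = (-7*(5 + 0))*(16 - 8*I - 12) = (-7*5)*(4 - 8*I) = -35*(4 - 8*I) = -140 + 280*I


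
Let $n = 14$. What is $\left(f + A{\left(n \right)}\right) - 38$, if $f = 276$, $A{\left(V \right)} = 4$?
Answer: $242$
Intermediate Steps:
$\left(f + A{\left(n \right)}\right) - 38 = \left(276 + 4\right) - 38 = 280 - 38 = 242$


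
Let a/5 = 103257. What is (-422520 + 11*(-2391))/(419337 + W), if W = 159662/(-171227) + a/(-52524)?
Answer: -149499398456604/139674882287959 ≈ -1.0703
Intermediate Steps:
a = 516285 (a = 5*103257 = 516285)
W = -10754224287/999280772 (W = 159662/(-171227) + 516285/(-52524) = 159662*(-1/171227) + 516285*(-1/52524) = -159662/171227 - 57365/5836 = -10754224287/999280772 ≈ -10.762)
(-422520 + 11*(-2391))/(419337 + W) = (-422520 + 11*(-2391))/(419337 - 10754224287/999280772) = (-422520 - 26301)/(419024646863877/999280772) = -448821*999280772/419024646863877 = -149499398456604/139674882287959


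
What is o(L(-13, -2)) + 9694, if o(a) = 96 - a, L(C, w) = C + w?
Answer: 9805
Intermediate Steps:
o(L(-13, -2)) + 9694 = (96 - (-13 - 2)) + 9694 = (96 - 1*(-15)) + 9694 = (96 + 15) + 9694 = 111 + 9694 = 9805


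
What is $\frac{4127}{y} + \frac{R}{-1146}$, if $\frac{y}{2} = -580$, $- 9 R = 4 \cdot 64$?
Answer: $- \frac{21134459}{5982120} \approx -3.5329$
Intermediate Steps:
$R = - \frac{256}{9}$ ($R = - \frac{4 \cdot 64}{9} = \left(- \frac{1}{9}\right) 256 = - \frac{256}{9} \approx -28.444$)
$y = -1160$ ($y = 2 \left(-580\right) = -1160$)
$\frac{4127}{y} + \frac{R}{-1146} = \frac{4127}{-1160} - \frac{256}{9 \left(-1146\right)} = 4127 \left(- \frac{1}{1160}\right) - - \frac{128}{5157} = - \frac{4127}{1160} + \frac{128}{5157} = - \frac{21134459}{5982120}$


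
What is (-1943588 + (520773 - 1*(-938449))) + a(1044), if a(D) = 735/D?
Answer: -168559123/348 ≈ -4.8437e+5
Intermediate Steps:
(-1943588 + (520773 - 1*(-938449))) + a(1044) = (-1943588 + (520773 - 1*(-938449))) + 735/1044 = (-1943588 + (520773 + 938449)) + 735*(1/1044) = (-1943588 + 1459222) + 245/348 = -484366 + 245/348 = -168559123/348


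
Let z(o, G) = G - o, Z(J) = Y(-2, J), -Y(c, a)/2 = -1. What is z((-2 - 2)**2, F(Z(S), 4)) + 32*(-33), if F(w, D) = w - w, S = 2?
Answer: -1072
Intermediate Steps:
Y(c, a) = 2 (Y(c, a) = -2*(-1) = 2)
Z(J) = 2
F(w, D) = 0
z((-2 - 2)**2, F(Z(S), 4)) + 32*(-33) = (0 - (-2 - 2)**2) + 32*(-33) = (0 - 1*(-4)**2) - 1056 = (0 - 1*16) - 1056 = (0 - 16) - 1056 = -16 - 1056 = -1072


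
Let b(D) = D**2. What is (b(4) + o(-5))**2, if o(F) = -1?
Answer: 225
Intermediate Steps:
(b(4) + o(-5))**2 = (4**2 - 1)**2 = (16 - 1)**2 = 15**2 = 225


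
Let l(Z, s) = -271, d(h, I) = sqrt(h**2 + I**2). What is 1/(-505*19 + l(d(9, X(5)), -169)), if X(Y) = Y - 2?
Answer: -1/9866 ≈ -0.00010136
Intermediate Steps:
X(Y) = -2 + Y
d(h, I) = sqrt(I**2 + h**2)
1/(-505*19 + l(d(9, X(5)), -169)) = 1/(-505*19 - 271) = 1/(-9595 - 271) = 1/(-9866) = -1/9866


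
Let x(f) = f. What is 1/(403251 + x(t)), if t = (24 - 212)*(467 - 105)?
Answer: 1/335195 ≈ 2.9833e-6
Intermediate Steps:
t = -68056 (t = -188*362 = -68056)
1/(403251 + x(t)) = 1/(403251 - 68056) = 1/335195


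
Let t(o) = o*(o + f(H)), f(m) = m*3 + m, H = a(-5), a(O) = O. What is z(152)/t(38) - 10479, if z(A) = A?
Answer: -94309/9 ≈ -10479.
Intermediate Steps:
H = -5
f(m) = 4*m (f(m) = 3*m + m = 4*m)
t(o) = o*(-20 + o) (t(o) = o*(o + 4*(-5)) = o*(o - 20) = o*(-20 + o))
z(152)/t(38) - 10479 = 152/((38*(-20 + 38))) - 10479 = 152/((38*18)) - 10479 = 152/684 - 10479 = 152*(1/684) - 10479 = 2/9 - 10479 = -94309/9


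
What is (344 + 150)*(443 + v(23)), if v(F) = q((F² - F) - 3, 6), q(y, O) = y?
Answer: 467324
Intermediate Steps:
v(F) = -3 + F² - F (v(F) = (F² - F) - 3 = -3 + F² - F)
(344 + 150)*(443 + v(23)) = (344 + 150)*(443 + (-3 + 23² - 1*23)) = 494*(443 + (-3 + 529 - 23)) = 494*(443 + 503) = 494*946 = 467324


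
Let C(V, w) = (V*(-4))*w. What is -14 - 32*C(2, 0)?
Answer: -14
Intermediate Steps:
C(V, w) = -4*V*w (C(V, w) = (-4*V)*w = -4*V*w)
-14 - 32*C(2, 0) = -14 - (-128)*2*0 = -14 - 32*0 = -14 + 0 = -14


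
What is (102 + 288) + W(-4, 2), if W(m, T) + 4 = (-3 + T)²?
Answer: 387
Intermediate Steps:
W(m, T) = -4 + (-3 + T)²
(102 + 288) + W(-4, 2) = (102 + 288) + (-4 + (-3 + 2)²) = 390 + (-4 + (-1)²) = 390 + (-4 + 1) = 390 - 3 = 387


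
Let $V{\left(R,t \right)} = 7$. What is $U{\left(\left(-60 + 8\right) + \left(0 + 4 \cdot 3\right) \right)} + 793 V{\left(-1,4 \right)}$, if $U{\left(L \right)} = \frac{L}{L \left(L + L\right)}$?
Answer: $\frac{444079}{80} \approx 5551.0$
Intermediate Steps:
$U{\left(L \right)} = \frac{1}{2 L}$ ($U{\left(L \right)} = \frac{L}{L 2 L} = \frac{L}{2 L^{2}} = L \frac{1}{2 L^{2}} = \frac{1}{2 L}$)
$U{\left(\left(-60 + 8\right) + \left(0 + 4 \cdot 3\right) \right)} + 793 V{\left(-1,4 \right)} = \frac{1}{2 \left(\left(-60 + 8\right) + \left(0 + 4 \cdot 3\right)\right)} + 793 \cdot 7 = \frac{1}{2 \left(-52 + \left(0 + 12\right)\right)} + 5551 = \frac{1}{2 \left(-52 + 12\right)} + 5551 = \frac{1}{2 \left(-40\right)} + 5551 = \frac{1}{2} \left(- \frac{1}{40}\right) + 5551 = - \frac{1}{80} + 5551 = \frac{444079}{80}$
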